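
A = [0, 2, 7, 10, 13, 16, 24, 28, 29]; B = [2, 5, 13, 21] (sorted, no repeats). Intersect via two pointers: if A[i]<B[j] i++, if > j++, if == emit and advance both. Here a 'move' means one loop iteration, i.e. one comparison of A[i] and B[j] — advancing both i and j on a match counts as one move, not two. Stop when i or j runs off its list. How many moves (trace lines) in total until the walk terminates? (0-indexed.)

8 moves

[i=0,j=0] 0<2 → i++
[i=1,j=0] 2==2 emit → i++,j++
[i=2,j=1] 7>5 → j++
[i=2,j=2] 7<13 → i++
[i=3,j=2] 10<13 → i++
[i=4,j=2] 13==13 emit → i++,j++
[i=5,j=3] 16<21 → i++
[i=6,j=3] 24>21 → j++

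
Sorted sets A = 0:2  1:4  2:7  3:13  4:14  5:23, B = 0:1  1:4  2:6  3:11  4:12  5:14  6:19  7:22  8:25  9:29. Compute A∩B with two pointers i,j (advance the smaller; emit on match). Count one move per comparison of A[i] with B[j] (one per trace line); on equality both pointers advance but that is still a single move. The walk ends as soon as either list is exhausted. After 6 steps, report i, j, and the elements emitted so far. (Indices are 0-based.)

[i=0,j=0] 2>1 → j++
[i=0,j=1] 2<4 → i++
[i=1,j=1] 4==4 emit → i++,j++
[i=2,j=2] 7>6 → j++
[i=2,j=3] 7<11 → i++
[i=3,j=3] 13>11 → j++

i=3, j=4, emitted=[4]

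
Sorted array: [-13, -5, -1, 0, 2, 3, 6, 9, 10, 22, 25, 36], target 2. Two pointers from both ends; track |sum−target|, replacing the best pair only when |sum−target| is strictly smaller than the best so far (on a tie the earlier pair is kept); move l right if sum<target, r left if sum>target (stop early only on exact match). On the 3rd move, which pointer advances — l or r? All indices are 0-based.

r

l=0 r=11: -13+36=23 d=21 *, r--
l=0 r=10: -13+25=12 d=10 *, r--
l=0 r=9: -13+22=9 d=7 *, r--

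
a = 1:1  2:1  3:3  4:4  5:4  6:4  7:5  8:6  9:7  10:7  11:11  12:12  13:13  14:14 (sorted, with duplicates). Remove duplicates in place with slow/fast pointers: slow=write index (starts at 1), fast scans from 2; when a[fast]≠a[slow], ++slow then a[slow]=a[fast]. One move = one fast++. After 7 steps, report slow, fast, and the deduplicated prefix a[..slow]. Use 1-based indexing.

slow=5, fast=9, prefix=[1, 3, 4, 5, 6]

slow=1 fast=2: a[fast]=1=a[slow] dup, fast++
slow=1 fast=3: a[fast]=3≠a[slow]=1 write a[2]=3, slow++,fast++
slow=2 fast=4: a[fast]=4≠a[slow]=3 write a[3]=4, slow++,fast++
slow=3 fast=5: a[fast]=4=a[slow] dup, fast++
slow=3 fast=6: a[fast]=4=a[slow] dup, fast++
slow=3 fast=7: a[fast]=5≠a[slow]=4 write a[4]=5, slow++,fast++
slow=4 fast=8: a[fast]=6≠a[slow]=5 write a[5]=6, slow++,fast++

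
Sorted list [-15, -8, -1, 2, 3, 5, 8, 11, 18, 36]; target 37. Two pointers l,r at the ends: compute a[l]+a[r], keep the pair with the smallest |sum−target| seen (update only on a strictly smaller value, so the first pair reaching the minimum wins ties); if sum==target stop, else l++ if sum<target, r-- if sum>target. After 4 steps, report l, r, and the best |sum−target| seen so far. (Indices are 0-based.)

l=3, r=8, best |Δ|=1

l=0 r=9: -15+36=21 d=16 *, l++
l=1 r=9: -8+36=28 d=9 *, l++
l=2 r=9: -1+36=35 d=2 *, l++
l=3 r=9: 2+36=38 d=1 *, r--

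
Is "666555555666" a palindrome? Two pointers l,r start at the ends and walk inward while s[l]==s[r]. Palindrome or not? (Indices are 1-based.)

l=1 r=12: '6'=='6', l++,r--
l=2 r=11: '6'=='6', l++,r--
l=3 r=10: '6'=='6', l++,r--
l=4 r=9: '5'=='5', l++,r--
l=5 r=8: '5'=='5', l++,r--
l=6 r=7: '5'=='5', l++,r--

palindrome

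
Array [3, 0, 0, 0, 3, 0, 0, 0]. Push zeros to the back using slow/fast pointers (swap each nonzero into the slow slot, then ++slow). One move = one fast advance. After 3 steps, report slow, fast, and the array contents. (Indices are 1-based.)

slow=2, fast=4, a=[3, 0, 0, 0, 3, 0, 0, 0]

slow=1 fast=1: a[fast]=3≠0 swap→a[1]=3, slow++,fast++
slow=2 fast=2: a[fast]=0, fast++
slow=2 fast=3: a[fast]=0, fast++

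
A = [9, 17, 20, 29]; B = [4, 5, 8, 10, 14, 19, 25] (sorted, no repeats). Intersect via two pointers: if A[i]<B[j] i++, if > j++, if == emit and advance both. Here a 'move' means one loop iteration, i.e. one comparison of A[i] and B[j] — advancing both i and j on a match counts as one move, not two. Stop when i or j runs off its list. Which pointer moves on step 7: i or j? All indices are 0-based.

i

i=0 j=0: 9>4, j++
i=0 j=1: 9>5, j++
i=0 j=2: 9>8, j++
i=0 j=3: 9<10, i++
i=1 j=3: 17>10, j++
i=1 j=4: 17>14, j++
i=1 j=5: 17<19, i++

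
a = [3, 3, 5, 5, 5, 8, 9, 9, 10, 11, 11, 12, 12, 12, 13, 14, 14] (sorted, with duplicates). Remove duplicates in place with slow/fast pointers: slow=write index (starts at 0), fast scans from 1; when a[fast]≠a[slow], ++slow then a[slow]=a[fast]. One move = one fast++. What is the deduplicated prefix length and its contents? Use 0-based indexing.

(s=0,f=1) a[fast]=3=a[slow] dup → fast++
(s=0,f=2) a[fast]=5≠a[slow]=3 write a[1]=5 → slow++,fast++
(s=1,f=3) a[fast]=5=a[slow] dup → fast++
(s=1,f=4) a[fast]=5=a[slow] dup → fast++
(s=1,f=5) a[fast]=8≠a[slow]=5 write a[2]=8 → slow++,fast++
(s=2,f=6) a[fast]=9≠a[slow]=8 write a[3]=9 → slow++,fast++
(s=3,f=7) a[fast]=9=a[slow] dup → fast++
(s=3,f=8) a[fast]=10≠a[slow]=9 write a[4]=10 → slow++,fast++
(s=4,f=9) a[fast]=11≠a[slow]=10 write a[5]=11 → slow++,fast++
(s=5,f=10) a[fast]=11=a[slow] dup → fast++
(s=5,f=11) a[fast]=12≠a[slow]=11 write a[6]=12 → slow++,fast++
(s=6,f=12) a[fast]=12=a[slow] dup → fast++
(s=6,f=13) a[fast]=12=a[slow] dup → fast++
(s=6,f=14) a[fast]=13≠a[slow]=12 write a[7]=13 → slow++,fast++
(s=7,f=15) a[fast]=14≠a[slow]=13 write a[8]=14 → slow++,fast++
(s=8,f=16) a[fast]=14=a[slow] dup → fast++

length 9; prefix = [3, 5, 8, 9, 10, 11, 12, 13, 14]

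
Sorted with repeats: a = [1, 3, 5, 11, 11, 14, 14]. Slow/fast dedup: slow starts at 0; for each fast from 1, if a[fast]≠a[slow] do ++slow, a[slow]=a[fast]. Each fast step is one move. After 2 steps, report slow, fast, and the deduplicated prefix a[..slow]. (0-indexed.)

slow=2, fast=3, prefix=[1, 3, 5]

(s=0,f=1) a[fast]=3≠a[slow]=1 write a[1]=3 → slow++,fast++
(s=1,f=2) a[fast]=5≠a[slow]=3 write a[2]=5 → slow++,fast++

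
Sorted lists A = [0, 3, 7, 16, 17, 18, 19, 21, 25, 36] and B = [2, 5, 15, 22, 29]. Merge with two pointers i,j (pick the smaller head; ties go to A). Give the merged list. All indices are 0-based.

[0, 2, 3, 5, 7, 15, 16, 17, 18, 19, 21, 22, 25, 29, 36]

i=0 j=0: A[i]=0<=B[j]=2 take 0, i++
i=1 j=0: A[i]=3>B[j]=2 take 2, j++
i=1 j=1: A[i]=3<=B[j]=5 take 3, i++
i=2 j=1: A[i]=7>B[j]=5 take 5, j++
i=2 j=2: A[i]=7<=B[j]=15 take 7, i++
i=3 j=2: A[i]=16>B[j]=15 take 15, j++
i=3 j=3: A[i]=16<=B[j]=22 take 16, i++
i=4 j=3: A[i]=17<=B[j]=22 take 17, i++
i=5 j=3: A[i]=18<=B[j]=22 take 18, i++
i=6 j=3: A[i]=19<=B[j]=22 take 19, i++
i=7 j=3: A[i]=21<=B[j]=22 take 21, i++
i=8 j=3: A[i]=25>B[j]=22 take 22, j++
i=8 j=4: A[i]=25<=B[j]=29 take 25, i++
i=9 j=4: A[i]=36>B[j]=29 take 29, j++
i=9 j=5: B done, take A[i]=36, i++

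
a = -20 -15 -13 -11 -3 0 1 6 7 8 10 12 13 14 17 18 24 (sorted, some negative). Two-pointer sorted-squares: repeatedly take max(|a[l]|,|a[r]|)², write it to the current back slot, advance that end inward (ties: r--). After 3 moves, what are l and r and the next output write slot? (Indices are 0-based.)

l=0 r=16: |-20|<=|24| out[16]=576, r--
l=0 r=15: |-20|>|18| out[15]=400, l++
l=1 r=15: |-15|<=|18| out[14]=324, r--

l=1, r=14, next write slot=13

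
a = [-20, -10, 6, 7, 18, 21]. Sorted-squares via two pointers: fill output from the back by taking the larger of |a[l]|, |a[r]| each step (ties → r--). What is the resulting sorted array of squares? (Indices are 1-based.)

[36, 49, 100, 324, 400, 441]

l=1 r=6: |-20|<=|21| out[6]=441, r--
l=1 r=5: |-20|>|18| out[5]=400, l++
l=2 r=5: |-10|<=|18| out[4]=324, r--
l=2 r=4: |-10|>|7| out[3]=100, l++
l=3 r=4: |6|<=|7| out[2]=49, r--
l=3 r=3: |6|<=|6| out[1]=36, r--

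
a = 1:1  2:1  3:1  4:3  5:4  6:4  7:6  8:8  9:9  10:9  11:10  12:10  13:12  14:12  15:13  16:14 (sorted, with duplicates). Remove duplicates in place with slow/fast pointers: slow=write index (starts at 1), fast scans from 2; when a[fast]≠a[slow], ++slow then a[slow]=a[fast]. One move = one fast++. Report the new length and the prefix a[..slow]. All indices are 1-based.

slow=1 fast=2: a[fast]=1=a[slow] dup, fast++
slow=1 fast=3: a[fast]=1=a[slow] dup, fast++
slow=1 fast=4: a[fast]=3≠a[slow]=1 write a[2]=3, slow++,fast++
slow=2 fast=5: a[fast]=4≠a[slow]=3 write a[3]=4, slow++,fast++
slow=3 fast=6: a[fast]=4=a[slow] dup, fast++
slow=3 fast=7: a[fast]=6≠a[slow]=4 write a[4]=6, slow++,fast++
slow=4 fast=8: a[fast]=8≠a[slow]=6 write a[5]=8, slow++,fast++
slow=5 fast=9: a[fast]=9≠a[slow]=8 write a[6]=9, slow++,fast++
slow=6 fast=10: a[fast]=9=a[slow] dup, fast++
slow=6 fast=11: a[fast]=10≠a[slow]=9 write a[7]=10, slow++,fast++
slow=7 fast=12: a[fast]=10=a[slow] dup, fast++
slow=7 fast=13: a[fast]=12≠a[slow]=10 write a[8]=12, slow++,fast++
slow=8 fast=14: a[fast]=12=a[slow] dup, fast++
slow=8 fast=15: a[fast]=13≠a[slow]=12 write a[9]=13, slow++,fast++
slow=9 fast=16: a[fast]=14≠a[slow]=13 write a[10]=14, slow++,fast++

length 10; prefix = [1, 3, 4, 6, 8, 9, 10, 12, 13, 14]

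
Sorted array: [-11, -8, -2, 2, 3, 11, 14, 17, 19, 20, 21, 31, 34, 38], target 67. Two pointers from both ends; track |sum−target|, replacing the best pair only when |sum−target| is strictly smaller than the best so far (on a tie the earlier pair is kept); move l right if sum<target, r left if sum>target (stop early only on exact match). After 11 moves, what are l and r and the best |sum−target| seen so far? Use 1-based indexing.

l=12, r=14, best |Δ|=8

l=1 r=14: -11+38=27 d=40 *, l++
l=2 r=14: -8+38=30 d=37 *, l++
l=3 r=14: -2+38=36 d=31 *, l++
l=4 r=14: 2+38=40 d=27 *, l++
l=5 r=14: 3+38=41 d=26 *, l++
l=6 r=14: 11+38=49 d=18 *, l++
l=7 r=14: 14+38=52 d=15 *, l++
l=8 r=14: 17+38=55 d=12 *, l++
l=9 r=14: 19+38=57 d=10 *, l++
l=10 r=14: 20+38=58 d=9 *, l++
l=11 r=14: 21+38=59 d=8 *, l++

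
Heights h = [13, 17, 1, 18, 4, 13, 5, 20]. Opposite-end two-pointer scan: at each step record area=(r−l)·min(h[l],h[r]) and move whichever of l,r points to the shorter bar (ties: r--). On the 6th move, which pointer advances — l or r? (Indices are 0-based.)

l

l=0 r=7: min(13,20)*7=91 best=91 *, l++
l=1 r=7: min(17,20)*6=102 best=102 *, l++
l=2 r=7: min(1,20)*5=5 best=102, l++
l=3 r=7: min(18,20)*4=72 best=102, l++
l=4 r=7: min(4,20)*3=12 best=102, l++
l=5 r=7: min(13,20)*2=26 best=102, l++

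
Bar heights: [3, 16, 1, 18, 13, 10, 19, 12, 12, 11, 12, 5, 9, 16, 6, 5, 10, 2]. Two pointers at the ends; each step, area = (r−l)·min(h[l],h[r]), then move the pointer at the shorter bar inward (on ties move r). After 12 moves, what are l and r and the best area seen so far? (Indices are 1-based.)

l=2, r=7, best area=192

l=1 r=18: min(3,2)*17=34 best=34 *, r--
l=1 r=17: min(3,10)*16=48 best=48 *, l++
l=2 r=17: min(16,10)*15=150 best=150 *, r--
l=2 r=16: min(16,5)*14=70 best=150, r--
l=2 r=15: min(16,6)*13=78 best=150, r--
l=2 r=14: min(16,16)*12=192 best=192 *, r--
l=2 r=13: min(16,9)*11=99 best=192, r--
l=2 r=12: min(16,5)*10=50 best=192, r--
l=2 r=11: min(16,12)*9=108 best=192, r--
l=2 r=10: min(16,11)*8=88 best=192, r--
l=2 r=9: min(16,12)*7=84 best=192, r--
l=2 r=8: min(16,12)*6=72 best=192, r--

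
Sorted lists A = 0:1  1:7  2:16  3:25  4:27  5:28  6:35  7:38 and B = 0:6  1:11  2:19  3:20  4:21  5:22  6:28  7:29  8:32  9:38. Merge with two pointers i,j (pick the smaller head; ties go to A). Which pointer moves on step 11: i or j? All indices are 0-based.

i=0 j=0: A[i]=1<=B[j]=6 take 1, i++
i=1 j=0: A[i]=7>B[j]=6 take 6, j++
i=1 j=1: A[i]=7<=B[j]=11 take 7, i++
i=2 j=1: A[i]=16>B[j]=11 take 11, j++
i=2 j=2: A[i]=16<=B[j]=19 take 16, i++
i=3 j=2: A[i]=25>B[j]=19 take 19, j++
i=3 j=3: A[i]=25>B[j]=20 take 20, j++
i=3 j=4: A[i]=25>B[j]=21 take 21, j++
i=3 j=5: A[i]=25>B[j]=22 take 22, j++
i=3 j=6: A[i]=25<=B[j]=28 take 25, i++
i=4 j=6: A[i]=27<=B[j]=28 take 27, i++

i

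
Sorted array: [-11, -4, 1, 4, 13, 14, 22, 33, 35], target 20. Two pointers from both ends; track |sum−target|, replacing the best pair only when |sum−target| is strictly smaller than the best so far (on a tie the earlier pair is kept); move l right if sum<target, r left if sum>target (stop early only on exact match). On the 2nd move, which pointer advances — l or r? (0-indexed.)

r

l=0 r=8: -11+35=24 d=4 *, r--
l=0 r=7: -11+33=22 d=2 *, r--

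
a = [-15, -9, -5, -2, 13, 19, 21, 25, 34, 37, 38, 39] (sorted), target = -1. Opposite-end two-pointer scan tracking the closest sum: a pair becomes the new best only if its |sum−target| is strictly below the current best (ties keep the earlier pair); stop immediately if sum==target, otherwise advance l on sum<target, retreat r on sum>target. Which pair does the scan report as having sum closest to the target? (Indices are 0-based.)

[0,11] -15+39=24 d=25 * → r--
[0,10] -15+38=23 d=24 * → r--
[0,9] -15+37=22 d=23 * → r--
[0,8] -15+34=19 d=20 * → r--
[0,7] -15+25=10 d=11 * → r--
[0,6] -15+21=6 d=7 * → r--
[0,5] -15+19=4 d=5 * → r--
[0,4] -15+13=-2 d=1 * → l++
[1,4] -9+13=4 d=5 → r--
[1,3] -9+-2=-11 d=10 → l++
[2,3] -5+-2=-7 d=6 → l++

pair (-15, 13) with sum -2 (|Δ|=1)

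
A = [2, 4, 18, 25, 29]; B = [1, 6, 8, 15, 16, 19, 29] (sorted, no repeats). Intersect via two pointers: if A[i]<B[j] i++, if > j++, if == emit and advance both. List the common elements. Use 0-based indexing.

intersection = [29]

[i=0,j=0] 2>1 → j++
[i=0,j=1] 2<6 → i++
[i=1,j=1] 4<6 → i++
[i=2,j=1] 18>6 → j++
[i=2,j=2] 18>8 → j++
[i=2,j=3] 18>15 → j++
[i=2,j=4] 18>16 → j++
[i=2,j=5] 18<19 → i++
[i=3,j=5] 25>19 → j++
[i=3,j=6] 25<29 → i++
[i=4,j=6] 29==29 emit → i++,j++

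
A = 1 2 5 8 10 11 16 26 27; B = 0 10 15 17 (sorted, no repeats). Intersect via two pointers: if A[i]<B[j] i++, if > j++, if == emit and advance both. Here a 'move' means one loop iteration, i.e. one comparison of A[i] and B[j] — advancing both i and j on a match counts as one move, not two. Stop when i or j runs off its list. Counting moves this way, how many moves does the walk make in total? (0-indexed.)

i=0 j=0: 1>0, j++
i=0 j=1: 1<10, i++
i=1 j=1: 2<10, i++
i=2 j=1: 5<10, i++
i=3 j=1: 8<10, i++
i=4 j=1: 10==10 emit, i++,j++
i=5 j=2: 11<15, i++
i=6 j=2: 16>15, j++
i=6 j=3: 16<17, i++
i=7 j=3: 26>17, j++

10 moves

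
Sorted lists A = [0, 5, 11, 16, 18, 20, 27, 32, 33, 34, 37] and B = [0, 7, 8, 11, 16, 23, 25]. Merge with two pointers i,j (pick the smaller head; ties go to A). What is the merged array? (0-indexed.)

[0, 0, 5, 7, 8, 11, 11, 16, 16, 18, 20, 23, 25, 27, 32, 33, 34, 37]

[i=0,j=0] A[i]=0<=B[j]=0 take 0 → i++
[i=1,j=0] A[i]=5>B[j]=0 take 0 → j++
[i=1,j=1] A[i]=5<=B[j]=7 take 5 → i++
[i=2,j=1] A[i]=11>B[j]=7 take 7 → j++
[i=2,j=2] A[i]=11>B[j]=8 take 8 → j++
[i=2,j=3] A[i]=11<=B[j]=11 take 11 → i++
[i=3,j=3] A[i]=16>B[j]=11 take 11 → j++
[i=3,j=4] A[i]=16<=B[j]=16 take 16 → i++
[i=4,j=4] A[i]=18>B[j]=16 take 16 → j++
[i=4,j=5] A[i]=18<=B[j]=23 take 18 → i++
[i=5,j=5] A[i]=20<=B[j]=23 take 20 → i++
[i=6,j=5] A[i]=27>B[j]=23 take 23 → j++
[i=6,j=6] A[i]=27>B[j]=25 take 25 → j++
[i=6,j=7] B done, take A[i]=27 → i++
[i=7,j=7] B done, take A[i]=32 → i++
[i=8,j=7] B done, take A[i]=33 → i++
[i=9,j=7] B done, take A[i]=34 → i++
[i=10,j=7] B done, take A[i]=37 → i++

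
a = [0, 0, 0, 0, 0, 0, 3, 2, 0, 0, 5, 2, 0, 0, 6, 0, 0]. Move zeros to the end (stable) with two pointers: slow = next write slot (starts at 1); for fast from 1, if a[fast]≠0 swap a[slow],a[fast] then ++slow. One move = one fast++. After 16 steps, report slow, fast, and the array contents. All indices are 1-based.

slow=1 fast=1: a[fast]=0, fast++
slow=1 fast=2: a[fast]=0, fast++
slow=1 fast=3: a[fast]=0, fast++
slow=1 fast=4: a[fast]=0, fast++
slow=1 fast=5: a[fast]=0, fast++
slow=1 fast=6: a[fast]=0, fast++
slow=1 fast=7: a[fast]=3≠0 swap→a[1]=3, slow++,fast++
slow=2 fast=8: a[fast]=2≠0 swap→a[2]=2, slow++,fast++
slow=3 fast=9: a[fast]=0, fast++
slow=3 fast=10: a[fast]=0, fast++
slow=3 fast=11: a[fast]=5≠0 swap→a[3]=5, slow++,fast++
slow=4 fast=12: a[fast]=2≠0 swap→a[4]=2, slow++,fast++
slow=5 fast=13: a[fast]=0, fast++
slow=5 fast=14: a[fast]=0, fast++
slow=5 fast=15: a[fast]=6≠0 swap→a[5]=6, slow++,fast++
slow=6 fast=16: a[fast]=0, fast++

slow=6, fast=17, a=[3, 2, 5, 2, 6, 0, 0, 0, 0, 0, 0, 0, 0, 0, 0, 0, 0]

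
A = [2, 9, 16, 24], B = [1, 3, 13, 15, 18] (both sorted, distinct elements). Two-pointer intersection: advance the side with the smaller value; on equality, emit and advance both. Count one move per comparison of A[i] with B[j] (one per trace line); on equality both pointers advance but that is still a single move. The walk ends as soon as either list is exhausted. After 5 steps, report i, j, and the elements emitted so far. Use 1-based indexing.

i=3, j=4, emitted=[]

[i=1,j=1] 2>1 → j++
[i=1,j=2] 2<3 → i++
[i=2,j=2] 9>3 → j++
[i=2,j=3] 9<13 → i++
[i=3,j=3] 16>13 → j++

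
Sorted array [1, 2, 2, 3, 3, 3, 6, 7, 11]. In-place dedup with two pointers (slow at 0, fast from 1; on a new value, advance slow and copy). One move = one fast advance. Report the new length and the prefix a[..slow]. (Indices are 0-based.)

slow=0 fast=1: a[fast]=2≠a[slow]=1 write a[1]=2, slow++,fast++
slow=1 fast=2: a[fast]=2=a[slow] dup, fast++
slow=1 fast=3: a[fast]=3≠a[slow]=2 write a[2]=3, slow++,fast++
slow=2 fast=4: a[fast]=3=a[slow] dup, fast++
slow=2 fast=5: a[fast]=3=a[slow] dup, fast++
slow=2 fast=6: a[fast]=6≠a[slow]=3 write a[3]=6, slow++,fast++
slow=3 fast=7: a[fast]=7≠a[slow]=6 write a[4]=7, slow++,fast++
slow=4 fast=8: a[fast]=11≠a[slow]=7 write a[5]=11, slow++,fast++

length 6; prefix = [1, 2, 3, 6, 7, 11]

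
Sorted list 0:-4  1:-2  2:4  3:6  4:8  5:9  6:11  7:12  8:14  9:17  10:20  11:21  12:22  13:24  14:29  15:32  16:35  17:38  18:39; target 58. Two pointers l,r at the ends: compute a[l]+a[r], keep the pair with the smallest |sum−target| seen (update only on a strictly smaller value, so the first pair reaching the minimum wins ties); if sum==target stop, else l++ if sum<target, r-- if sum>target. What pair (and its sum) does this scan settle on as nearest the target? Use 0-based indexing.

pair (20, 38) with sum 58 (|Δ|=0)

l=0 r=18: -4+39=35 d=23 *, l++
l=1 r=18: -2+39=37 d=21 *, l++
l=2 r=18: 4+39=43 d=15 *, l++
l=3 r=18: 6+39=45 d=13 *, l++
l=4 r=18: 8+39=47 d=11 *, l++
l=5 r=18: 9+39=48 d=10 *, l++
l=6 r=18: 11+39=50 d=8 *, l++
l=7 r=18: 12+39=51 d=7 *, l++
l=8 r=18: 14+39=53 d=5 *, l++
l=9 r=18: 17+39=56 d=2 *, l++
l=10 r=18: 20+39=59 d=1 *, r--
l=10 r=17: 20+38=58 d=0 *, stop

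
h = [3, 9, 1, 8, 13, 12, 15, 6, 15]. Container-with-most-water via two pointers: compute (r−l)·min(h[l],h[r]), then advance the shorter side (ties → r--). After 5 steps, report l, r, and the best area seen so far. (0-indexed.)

[0,8] min(3,15)*8=24 best=24 * → l++
[1,8] min(9,15)*7=63 best=63 * → l++
[2,8] min(1,15)*6=6 best=63 → l++
[3,8] min(8,15)*5=40 best=63 → l++
[4,8] min(13,15)*4=52 best=63 → l++

l=5, r=8, best area=63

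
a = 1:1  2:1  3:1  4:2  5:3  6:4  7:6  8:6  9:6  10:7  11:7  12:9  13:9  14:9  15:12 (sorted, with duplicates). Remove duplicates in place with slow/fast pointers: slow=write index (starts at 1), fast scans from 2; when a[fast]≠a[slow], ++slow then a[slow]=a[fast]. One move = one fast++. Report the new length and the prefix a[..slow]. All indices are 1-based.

(s=1,f=2) a[fast]=1=a[slow] dup → fast++
(s=1,f=3) a[fast]=1=a[slow] dup → fast++
(s=1,f=4) a[fast]=2≠a[slow]=1 write a[2]=2 → slow++,fast++
(s=2,f=5) a[fast]=3≠a[slow]=2 write a[3]=3 → slow++,fast++
(s=3,f=6) a[fast]=4≠a[slow]=3 write a[4]=4 → slow++,fast++
(s=4,f=7) a[fast]=6≠a[slow]=4 write a[5]=6 → slow++,fast++
(s=5,f=8) a[fast]=6=a[slow] dup → fast++
(s=5,f=9) a[fast]=6=a[slow] dup → fast++
(s=5,f=10) a[fast]=7≠a[slow]=6 write a[6]=7 → slow++,fast++
(s=6,f=11) a[fast]=7=a[slow] dup → fast++
(s=6,f=12) a[fast]=9≠a[slow]=7 write a[7]=9 → slow++,fast++
(s=7,f=13) a[fast]=9=a[slow] dup → fast++
(s=7,f=14) a[fast]=9=a[slow] dup → fast++
(s=7,f=15) a[fast]=12≠a[slow]=9 write a[8]=12 → slow++,fast++

length 8; prefix = [1, 2, 3, 4, 6, 7, 9, 12]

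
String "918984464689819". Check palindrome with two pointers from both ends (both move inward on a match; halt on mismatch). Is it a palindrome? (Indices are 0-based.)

not a palindrome (mismatch at 5,9)

[0,14] '9'=='9' → l++,r--
[1,13] '1'=='1' → l++,r--
[2,12] '8'=='8' → l++,r--
[3,11] '9'=='9' → l++,r--
[4,10] '8'=='8' → l++,r--
[5,9] '4'!='6' → stop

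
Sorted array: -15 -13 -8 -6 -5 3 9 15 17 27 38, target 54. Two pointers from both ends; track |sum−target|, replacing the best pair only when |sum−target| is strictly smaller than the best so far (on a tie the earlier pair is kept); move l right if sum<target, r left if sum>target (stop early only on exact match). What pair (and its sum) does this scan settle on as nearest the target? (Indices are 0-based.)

pair (15, 38) with sum 53 (|Δ|=1)

[0,10] -15+38=23 d=31 * → l++
[1,10] -13+38=25 d=29 * → l++
[2,10] -8+38=30 d=24 * → l++
[3,10] -6+38=32 d=22 * → l++
[4,10] -5+38=33 d=21 * → l++
[5,10] 3+38=41 d=13 * → l++
[6,10] 9+38=47 d=7 * → l++
[7,10] 15+38=53 d=1 * → l++
[8,10] 17+38=55 d=1 → r--
[8,9] 17+27=44 d=10 → l++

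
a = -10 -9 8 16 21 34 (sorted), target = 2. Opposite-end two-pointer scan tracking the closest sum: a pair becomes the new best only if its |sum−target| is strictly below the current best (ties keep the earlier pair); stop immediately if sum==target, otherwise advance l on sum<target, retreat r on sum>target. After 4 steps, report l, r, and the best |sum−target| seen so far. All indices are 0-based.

l=0 r=5: -10+34=24 d=22 *, r--
l=0 r=4: -10+21=11 d=9 *, r--
l=0 r=3: -10+16=6 d=4 *, r--
l=0 r=2: -10+8=-2 d=4, l++

l=1, r=2, best |Δ|=4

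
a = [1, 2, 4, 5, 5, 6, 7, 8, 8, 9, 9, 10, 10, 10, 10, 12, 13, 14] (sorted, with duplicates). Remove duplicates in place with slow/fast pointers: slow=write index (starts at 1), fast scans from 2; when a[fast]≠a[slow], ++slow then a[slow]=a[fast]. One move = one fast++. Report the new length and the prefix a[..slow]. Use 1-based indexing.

(s=1,f=2) a[fast]=2≠a[slow]=1 write a[2]=2 → slow++,fast++
(s=2,f=3) a[fast]=4≠a[slow]=2 write a[3]=4 → slow++,fast++
(s=3,f=4) a[fast]=5≠a[slow]=4 write a[4]=5 → slow++,fast++
(s=4,f=5) a[fast]=5=a[slow] dup → fast++
(s=4,f=6) a[fast]=6≠a[slow]=5 write a[5]=6 → slow++,fast++
(s=5,f=7) a[fast]=7≠a[slow]=6 write a[6]=7 → slow++,fast++
(s=6,f=8) a[fast]=8≠a[slow]=7 write a[7]=8 → slow++,fast++
(s=7,f=9) a[fast]=8=a[slow] dup → fast++
(s=7,f=10) a[fast]=9≠a[slow]=8 write a[8]=9 → slow++,fast++
(s=8,f=11) a[fast]=9=a[slow] dup → fast++
(s=8,f=12) a[fast]=10≠a[slow]=9 write a[9]=10 → slow++,fast++
(s=9,f=13) a[fast]=10=a[slow] dup → fast++
(s=9,f=14) a[fast]=10=a[slow] dup → fast++
(s=9,f=15) a[fast]=10=a[slow] dup → fast++
(s=9,f=16) a[fast]=12≠a[slow]=10 write a[10]=12 → slow++,fast++
(s=10,f=17) a[fast]=13≠a[slow]=12 write a[11]=13 → slow++,fast++
(s=11,f=18) a[fast]=14≠a[slow]=13 write a[12]=14 → slow++,fast++

length 12; prefix = [1, 2, 4, 5, 6, 7, 8, 9, 10, 12, 13, 14]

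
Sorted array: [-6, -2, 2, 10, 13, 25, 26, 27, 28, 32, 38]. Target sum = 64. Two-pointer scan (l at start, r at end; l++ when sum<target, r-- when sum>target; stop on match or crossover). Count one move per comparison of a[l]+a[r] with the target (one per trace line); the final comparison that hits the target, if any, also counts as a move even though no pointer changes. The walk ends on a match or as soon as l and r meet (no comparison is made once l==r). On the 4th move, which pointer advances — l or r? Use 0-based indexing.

l=0 r=10: -6+38=32 <64, l++
l=1 r=10: -2+38=36 <64, l++
l=2 r=10: 2+38=40 <64, l++
l=3 r=10: 10+38=48 <64, l++

l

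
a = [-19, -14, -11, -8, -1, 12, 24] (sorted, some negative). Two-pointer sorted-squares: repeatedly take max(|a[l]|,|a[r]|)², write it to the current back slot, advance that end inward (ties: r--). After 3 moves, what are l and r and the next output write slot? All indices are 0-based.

[0,6] |-19|<=|24| out[6]=576 → r--
[0,5] |-19|>|12| out[5]=361 → l++
[1,5] |-14|>|12| out[4]=196 → l++

l=2, r=5, next write slot=3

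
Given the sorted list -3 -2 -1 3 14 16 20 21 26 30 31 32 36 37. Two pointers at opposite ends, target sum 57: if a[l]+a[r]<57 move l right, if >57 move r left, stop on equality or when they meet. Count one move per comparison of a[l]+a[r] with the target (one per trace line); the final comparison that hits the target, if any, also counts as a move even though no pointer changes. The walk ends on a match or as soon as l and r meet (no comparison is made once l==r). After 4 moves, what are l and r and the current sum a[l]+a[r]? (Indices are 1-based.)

l=5, r=14, sum=51

[1,14] -3+37=34 <57 → l++
[2,14] -2+37=35 <57 → l++
[3,14] -1+37=36 <57 → l++
[4,14] 3+37=40 <57 → l++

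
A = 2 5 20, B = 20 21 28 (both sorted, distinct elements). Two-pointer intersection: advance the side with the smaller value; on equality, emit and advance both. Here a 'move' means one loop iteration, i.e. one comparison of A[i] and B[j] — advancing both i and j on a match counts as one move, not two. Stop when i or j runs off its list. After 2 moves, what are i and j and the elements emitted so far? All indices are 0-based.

i=0 j=0: 2<20, i++
i=1 j=0: 5<20, i++

i=2, j=0, emitted=[]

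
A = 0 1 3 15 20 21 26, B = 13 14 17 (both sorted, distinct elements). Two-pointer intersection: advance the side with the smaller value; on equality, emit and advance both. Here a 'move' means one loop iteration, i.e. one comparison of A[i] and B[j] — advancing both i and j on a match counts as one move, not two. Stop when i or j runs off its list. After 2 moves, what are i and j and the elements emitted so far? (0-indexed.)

[i=0,j=0] 0<13 → i++
[i=1,j=0] 1<13 → i++

i=2, j=0, emitted=[]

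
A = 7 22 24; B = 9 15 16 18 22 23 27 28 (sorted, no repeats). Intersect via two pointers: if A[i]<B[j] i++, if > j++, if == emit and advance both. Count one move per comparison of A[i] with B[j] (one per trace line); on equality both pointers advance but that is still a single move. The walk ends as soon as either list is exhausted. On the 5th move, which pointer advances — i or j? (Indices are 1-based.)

[i=1,j=1] 7<9 → i++
[i=2,j=1] 22>9 → j++
[i=2,j=2] 22>15 → j++
[i=2,j=3] 22>16 → j++
[i=2,j=4] 22>18 → j++

j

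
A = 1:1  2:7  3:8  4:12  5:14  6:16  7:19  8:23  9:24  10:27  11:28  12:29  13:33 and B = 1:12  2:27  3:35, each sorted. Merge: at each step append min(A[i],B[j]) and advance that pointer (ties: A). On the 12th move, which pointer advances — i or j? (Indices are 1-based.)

[i=1,j=1] A[i]=1<=B[j]=12 take 1 → i++
[i=2,j=1] A[i]=7<=B[j]=12 take 7 → i++
[i=3,j=1] A[i]=8<=B[j]=12 take 8 → i++
[i=4,j=1] A[i]=12<=B[j]=12 take 12 → i++
[i=5,j=1] A[i]=14>B[j]=12 take 12 → j++
[i=5,j=2] A[i]=14<=B[j]=27 take 14 → i++
[i=6,j=2] A[i]=16<=B[j]=27 take 16 → i++
[i=7,j=2] A[i]=19<=B[j]=27 take 19 → i++
[i=8,j=2] A[i]=23<=B[j]=27 take 23 → i++
[i=9,j=2] A[i]=24<=B[j]=27 take 24 → i++
[i=10,j=2] A[i]=27<=B[j]=27 take 27 → i++
[i=11,j=2] A[i]=28>B[j]=27 take 27 → j++

j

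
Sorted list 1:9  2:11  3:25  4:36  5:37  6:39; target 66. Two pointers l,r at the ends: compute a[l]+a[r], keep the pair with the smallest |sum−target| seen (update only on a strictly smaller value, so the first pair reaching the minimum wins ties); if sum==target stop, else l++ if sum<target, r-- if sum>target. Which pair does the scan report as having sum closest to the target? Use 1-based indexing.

pair (25, 39) with sum 64 (|Δ|=2)

l=1 r=6: 9+39=48 d=18 *, l++
l=2 r=6: 11+39=50 d=16 *, l++
l=3 r=6: 25+39=64 d=2 *, l++
l=4 r=6: 36+39=75 d=9, r--
l=4 r=5: 36+37=73 d=7, r--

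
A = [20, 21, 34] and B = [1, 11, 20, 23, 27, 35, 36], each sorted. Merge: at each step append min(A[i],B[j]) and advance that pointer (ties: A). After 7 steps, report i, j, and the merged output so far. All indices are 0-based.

i=2, j=5, merged so far=[1, 11, 20, 20, 21, 23, 27]

[i=0,j=0] A[i]=20>B[j]=1 take 1 → j++
[i=0,j=1] A[i]=20>B[j]=11 take 11 → j++
[i=0,j=2] A[i]=20<=B[j]=20 take 20 → i++
[i=1,j=2] A[i]=21>B[j]=20 take 20 → j++
[i=1,j=3] A[i]=21<=B[j]=23 take 21 → i++
[i=2,j=3] A[i]=34>B[j]=23 take 23 → j++
[i=2,j=4] A[i]=34>B[j]=27 take 27 → j++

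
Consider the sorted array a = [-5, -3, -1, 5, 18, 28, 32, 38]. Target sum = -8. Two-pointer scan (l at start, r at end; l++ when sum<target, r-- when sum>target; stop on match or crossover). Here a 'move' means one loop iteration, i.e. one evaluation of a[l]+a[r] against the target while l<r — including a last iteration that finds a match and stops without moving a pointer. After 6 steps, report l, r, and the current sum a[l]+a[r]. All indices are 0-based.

[0,7] -5+38=33 >-8 → r--
[0,6] -5+32=27 >-8 → r--
[0,5] -5+28=23 >-8 → r--
[0,4] -5+18=13 >-8 → r--
[0,3] -5+5=0 >-8 → r--
[0,2] -5+-1=-6 >-8 → r--

l=0, r=1, sum=-8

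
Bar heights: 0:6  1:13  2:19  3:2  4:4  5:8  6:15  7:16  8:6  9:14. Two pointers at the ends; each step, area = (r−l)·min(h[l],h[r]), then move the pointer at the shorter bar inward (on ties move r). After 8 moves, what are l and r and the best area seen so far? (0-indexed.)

l=0 r=9: min(6,14)*9=54 best=54 *, l++
l=1 r=9: min(13,14)*8=104 best=104 *, l++
l=2 r=9: min(19,14)*7=98 best=104, r--
l=2 r=8: min(19,6)*6=36 best=104, r--
l=2 r=7: min(19,16)*5=80 best=104, r--
l=2 r=6: min(19,15)*4=60 best=104, r--
l=2 r=5: min(19,8)*3=24 best=104, r--
l=2 r=4: min(19,4)*2=8 best=104, r--

l=2, r=3, best area=104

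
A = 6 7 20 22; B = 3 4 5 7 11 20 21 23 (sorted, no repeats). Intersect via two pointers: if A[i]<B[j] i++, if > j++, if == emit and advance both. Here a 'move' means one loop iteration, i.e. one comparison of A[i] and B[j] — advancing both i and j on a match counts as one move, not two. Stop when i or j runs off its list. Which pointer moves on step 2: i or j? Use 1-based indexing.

[i=1,j=1] 6>3 → j++
[i=1,j=2] 6>4 → j++

j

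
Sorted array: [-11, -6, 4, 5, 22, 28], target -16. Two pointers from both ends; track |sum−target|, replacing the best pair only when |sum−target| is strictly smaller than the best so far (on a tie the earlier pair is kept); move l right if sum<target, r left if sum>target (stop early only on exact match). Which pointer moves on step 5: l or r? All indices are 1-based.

l=1 r=6: -11+28=17 d=33 *, r--
l=1 r=5: -11+22=11 d=27 *, r--
l=1 r=4: -11+5=-6 d=10 *, r--
l=1 r=3: -11+4=-7 d=9 *, r--
l=1 r=2: -11+-6=-17 d=1 *, l++

l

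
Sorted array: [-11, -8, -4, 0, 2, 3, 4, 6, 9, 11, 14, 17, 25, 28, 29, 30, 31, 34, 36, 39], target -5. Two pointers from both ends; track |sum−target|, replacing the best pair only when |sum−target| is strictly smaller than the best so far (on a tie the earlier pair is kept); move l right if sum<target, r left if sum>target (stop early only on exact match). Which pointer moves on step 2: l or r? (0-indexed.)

[0,19] -11+39=28 d=33 * → r--
[0,18] -11+36=25 d=30 * → r--

r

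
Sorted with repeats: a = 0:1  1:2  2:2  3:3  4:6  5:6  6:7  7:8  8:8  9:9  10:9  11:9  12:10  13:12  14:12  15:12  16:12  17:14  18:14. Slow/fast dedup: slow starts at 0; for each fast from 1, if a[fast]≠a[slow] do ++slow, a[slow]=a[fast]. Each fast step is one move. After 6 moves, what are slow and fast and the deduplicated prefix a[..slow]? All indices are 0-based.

slow=4, fast=7, prefix=[1, 2, 3, 6, 7]

(s=0,f=1) a[fast]=2≠a[slow]=1 write a[1]=2 → slow++,fast++
(s=1,f=2) a[fast]=2=a[slow] dup → fast++
(s=1,f=3) a[fast]=3≠a[slow]=2 write a[2]=3 → slow++,fast++
(s=2,f=4) a[fast]=6≠a[slow]=3 write a[3]=6 → slow++,fast++
(s=3,f=5) a[fast]=6=a[slow] dup → fast++
(s=3,f=6) a[fast]=7≠a[slow]=6 write a[4]=7 → slow++,fast++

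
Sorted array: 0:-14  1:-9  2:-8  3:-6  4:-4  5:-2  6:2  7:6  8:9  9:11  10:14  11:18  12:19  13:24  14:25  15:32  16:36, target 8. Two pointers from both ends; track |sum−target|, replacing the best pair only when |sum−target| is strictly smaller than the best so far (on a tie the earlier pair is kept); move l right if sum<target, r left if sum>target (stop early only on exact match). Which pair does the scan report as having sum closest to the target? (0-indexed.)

pair (-6, 14) with sum 8 (|Δ|=0)

[0,16] -14+36=22 d=14 * → r--
[0,15] -14+32=18 d=10 * → r--
[0,14] -14+25=11 d=3 * → r--
[0,13] -14+24=10 d=2 * → r--
[0,12] -14+19=5 d=3 → l++
[1,12] -9+19=10 d=2 → r--
[1,11] -9+18=9 d=1 * → r--
[1,10] -9+14=5 d=3 → l++
[2,10] -8+14=6 d=2 → l++
[3,10] -6+14=8 d=0 * → stop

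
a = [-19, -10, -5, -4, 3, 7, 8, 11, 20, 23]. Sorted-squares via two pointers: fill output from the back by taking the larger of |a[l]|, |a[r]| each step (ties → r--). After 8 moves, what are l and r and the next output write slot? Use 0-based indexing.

l=3, r=4, next write slot=1

[0,9] |-19|<=|23| out[9]=529 → r--
[0,8] |-19|<=|20| out[8]=400 → r--
[0,7] |-19|>|11| out[7]=361 → l++
[1,7] |-10|<=|11| out[6]=121 → r--
[1,6] |-10|>|8| out[5]=100 → l++
[2,6] |-5|<=|8| out[4]=64 → r--
[2,5] |-5|<=|7| out[3]=49 → r--
[2,4] |-5|>|3| out[2]=25 → l++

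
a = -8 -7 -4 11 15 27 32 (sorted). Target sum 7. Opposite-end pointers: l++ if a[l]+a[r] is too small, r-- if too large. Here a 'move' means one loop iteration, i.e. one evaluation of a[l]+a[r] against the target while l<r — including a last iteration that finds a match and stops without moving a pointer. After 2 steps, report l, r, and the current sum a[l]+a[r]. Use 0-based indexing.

l=0, r=4, sum=7

l=0 r=6: -8+32=24 >7, r--
l=0 r=5: -8+27=19 >7, r--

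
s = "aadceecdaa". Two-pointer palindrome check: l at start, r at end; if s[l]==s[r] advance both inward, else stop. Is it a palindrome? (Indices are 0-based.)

palindrome

l=0 r=9: 'a'=='a', l++,r--
l=1 r=8: 'a'=='a', l++,r--
l=2 r=7: 'd'=='d', l++,r--
l=3 r=6: 'c'=='c', l++,r--
l=4 r=5: 'e'=='e', l++,r--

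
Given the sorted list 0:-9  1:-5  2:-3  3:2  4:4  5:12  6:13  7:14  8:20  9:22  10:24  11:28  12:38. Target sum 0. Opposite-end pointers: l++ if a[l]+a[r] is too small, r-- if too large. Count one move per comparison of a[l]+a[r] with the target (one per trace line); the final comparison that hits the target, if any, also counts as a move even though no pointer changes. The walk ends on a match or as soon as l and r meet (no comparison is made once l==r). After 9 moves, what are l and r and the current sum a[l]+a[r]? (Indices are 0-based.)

[0,12] -9+38=29 >0 → r--
[0,11] -9+28=19 >0 → r--
[0,10] -9+24=15 >0 → r--
[0,9] -9+22=13 >0 → r--
[0,8] -9+20=11 >0 → r--
[0,7] -9+14=5 >0 → r--
[0,6] -9+13=4 >0 → r--
[0,5] -9+12=3 >0 → r--
[0,4] -9+4=-5 <0 → l++

l=1, r=4, sum=-1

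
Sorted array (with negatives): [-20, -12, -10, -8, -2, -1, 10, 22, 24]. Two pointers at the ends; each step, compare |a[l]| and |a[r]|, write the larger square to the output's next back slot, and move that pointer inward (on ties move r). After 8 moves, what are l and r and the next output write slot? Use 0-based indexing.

l=5, r=5, next write slot=0

[0,8] |-20|<=|24| out[8]=576 → r--
[0,7] |-20|<=|22| out[7]=484 → r--
[0,6] |-20|>|10| out[6]=400 → l++
[1,6] |-12|>|10| out[5]=144 → l++
[2,6] |-10|<=|10| out[4]=100 → r--
[2,5] |-10|>|-1| out[3]=100 → l++
[3,5] |-8|>|-1| out[2]=64 → l++
[4,5] |-2|>|-1| out[1]=4 → l++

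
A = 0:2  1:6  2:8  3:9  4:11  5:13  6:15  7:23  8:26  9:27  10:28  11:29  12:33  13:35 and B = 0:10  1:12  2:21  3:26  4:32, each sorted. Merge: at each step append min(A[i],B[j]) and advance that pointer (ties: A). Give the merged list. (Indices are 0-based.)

[2, 6, 8, 9, 10, 11, 12, 13, 15, 21, 23, 26, 26, 27, 28, 29, 32, 33, 35]

i=0 j=0: A[i]=2<=B[j]=10 take 2, i++
i=1 j=0: A[i]=6<=B[j]=10 take 6, i++
i=2 j=0: A[i]=8<=B[j]=10 take 8, i++
i=3 j=0: A[i]=9<=B[j]=10 take 9, i++
i=4 j=0: A[i]=11>B[j]=10 take 10, j++
i=4 j=1: A[i]=11<=B[j]=12 take 11, i++
i=5 j=1: A[i]=13>B[j]=12 take 12, j++
i=5 j=2: A[i]=13<=B[j]=21 take 13, i++
i=6 j=2: A[i]=15<=B[j]=21 take 15, i++
i=7 j=2: A[i]=23>B[j]=21 take 21, j++
i=7 j=3: A[i]=23<=B[j]=26 take 23, i++
i=8 j=3: A[i]=26<=B[j]=26 take 26, i++
i=9 j=3: A[i]=27>B[j]=26 take 26, j++
i=9 j=4: A[i]=27<=B[j]=32 take 27, i++
i=10 j=4: A[i]=28<=B[j]=32 take 28, i++
i=11 j=4: A[i]=29<=B[j]=32 take 29, i++
i=12 j=4: A[i]=33>B[j]=32 take 32, j++
i=12 j=5: B done, take A[i]=33, i++
i=13 j=5: B done, take A[i]=35, i++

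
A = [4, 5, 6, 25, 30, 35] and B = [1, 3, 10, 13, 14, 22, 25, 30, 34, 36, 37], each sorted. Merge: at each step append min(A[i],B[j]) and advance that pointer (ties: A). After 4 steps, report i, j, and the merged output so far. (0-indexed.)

[i=0,j=0] A[i]=4>B[j]=1 take 1 → j++
[i=0,j=1] A[i]=4>B[j]=3 take 3 → j++
[i=0,j=2] A[i]=4<=B[j]=10 take 4 → i++
[i=1,j=2] A[i]=5<=B[j]=10 take 5 → i++

i=2, j=2, merged so far=[1, 3, 4, 5]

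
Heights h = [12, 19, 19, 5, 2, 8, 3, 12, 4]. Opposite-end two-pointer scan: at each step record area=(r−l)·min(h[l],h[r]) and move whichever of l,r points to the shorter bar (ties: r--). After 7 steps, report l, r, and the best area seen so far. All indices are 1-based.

[1,9] min(12,4)*8=32 best=32 * → r--
[1,8] min(12,12)*7=84 best=84 * → r--
[1,7] min(12,3)*6=18 best=84 → r--
[1,6] min(12,8)*5=40 best=84 → r--
[1,5] min(12,2)*4=8 best=84 → r--
[1,4] min(12,5)*3=15 best=84 → r--
[1,3] min(12,19)*2=24 best=84 → l++

l=2, r=3, best area=84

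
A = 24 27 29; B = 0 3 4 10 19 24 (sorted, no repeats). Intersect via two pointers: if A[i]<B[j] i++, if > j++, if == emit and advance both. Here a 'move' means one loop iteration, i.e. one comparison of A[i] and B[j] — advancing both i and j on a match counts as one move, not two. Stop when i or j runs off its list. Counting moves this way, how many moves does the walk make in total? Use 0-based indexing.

6 moves

[i=0,j=0] 24>0 → j++
[i=0,j=1] 24>3 → j++
[i=0,j=2] 24>4 → j++
[i=0,j=3] 24>10 → j++
[i=0,j=4] 24>19 → j++
[i=0,j=5] 24==24 emit → i++,j++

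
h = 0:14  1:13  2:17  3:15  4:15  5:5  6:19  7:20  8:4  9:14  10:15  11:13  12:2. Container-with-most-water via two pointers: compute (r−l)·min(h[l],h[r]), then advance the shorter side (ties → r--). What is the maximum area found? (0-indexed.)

l=0 r=12: min(14,2)*12=24 best=24 *, r--
l=0 r=11: min(14,13)*11=143 best=143 *, r--
l=0 r=10: min(14,15)*10=140 best=143, l++
l=1 r=10: min(13,15)*9=117 best=143, l++
l=2 r=10: min(17,15)*8=120 best=143, r--
l=2 r=9: min(17,14)*7=98 best=143, r--
l=2 r=8: min(17,4)*6=24 best=143, r--
l=2 r=7: min(17,20)*5=85 best=143, l++
l=3 r=7: min(15,20)*4=60 best=143, l++
l=4 r=7: min(15,20)*3=45 best=143, l++
l=5 r=7: min(5,20)*2=10 best=143, l++
l=6 r=7: min(19,20)*1=19 best=143, l++

max area = 143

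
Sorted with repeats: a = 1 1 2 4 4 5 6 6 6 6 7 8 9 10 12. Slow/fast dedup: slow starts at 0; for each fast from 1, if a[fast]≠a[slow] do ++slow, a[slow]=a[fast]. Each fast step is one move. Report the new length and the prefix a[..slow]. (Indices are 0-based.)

length 10; prefix = [1, 2, 4, 5, 6, 7, 8, 9, 10, 12]

slow=0 fast=1: a[fast]=1=a[slow] dup, fast++
slow=0 fast=2: a[fast]=2≠a[slow]=1 write a[1]=2, slow++,fast++
slow=1 fast=3: a[fast]=4≠a[slow]=2 write a[2]=4, slow++,fast++
slow=2 fast=4: a[fast]=4=a[slow] dup, fast++
slow=2 fast=5: a[fast]=5≠a[slow]=4 write a[3]=5, slow++,fast++
slow=3 fast=6: a[fast]=6≠a[slow]=5 write a[4]=6, slow++,fast++
slow=4 fast=7: a[fast]=6=a[slow] dup, fast++
slow=4 fast=8: a[fast]=6=a[slow] dup, fast++
slow=4 fast=9: a[fast]=6=a[slow] dup, fast++
slow=4 fast=10: a[fast]=7≠a[slow]=6 write a[5]=7, slow++,fast++
slow=5 fast=11: a[fast]=8≠a[slow]=7 write a[6]=8, slow++,fast++
slow=6 fast=12: a[fast]=9≠a[slow]=8 write a[7]=9, slow++,fast++
slow=7 fast=13: a[fast]=10≠a[slow]=9 write a[8]=10, slow++,fast++
slow=8 fast=14: a[fast]=12≠a[slow]=10 write a[9]=12, slow++,fast++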